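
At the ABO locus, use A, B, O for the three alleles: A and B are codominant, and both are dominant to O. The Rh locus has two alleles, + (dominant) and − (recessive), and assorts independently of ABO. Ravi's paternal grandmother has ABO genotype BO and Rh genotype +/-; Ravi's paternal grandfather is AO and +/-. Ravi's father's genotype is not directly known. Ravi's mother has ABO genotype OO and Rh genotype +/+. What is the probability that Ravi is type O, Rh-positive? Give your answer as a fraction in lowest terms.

Ravi's father's ABO genotype from BO × AO: 1/4 AB, 1/4 AO, 1/4 BO, 1/4 OO.
Crossing each possibility with the mother OO and summing P(type O): 1/4·0 + 1/4·1/2 + 1/4·1/2 + 1/4·1 = 1/2.
Similarly for Rh via the father's Rh distribution: P(Rh+) = 1.
Independent loci: 1/2 × 1 = 1/2.

1/2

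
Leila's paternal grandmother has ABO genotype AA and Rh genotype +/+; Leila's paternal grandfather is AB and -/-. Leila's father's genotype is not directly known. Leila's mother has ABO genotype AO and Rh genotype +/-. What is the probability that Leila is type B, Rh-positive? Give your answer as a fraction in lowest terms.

Leila's father's ABO genotype from AA × AB: 1/2 AA, 1/2 AB.
Crossing each possibility with the mother AO and summing P(type B): 1/2·0 + 1/2·1/4 = 1/8.
Similarly for Rh via the father's Rh distribution: P(Rh+) = 3/4.
Independent loci: 1/8 × 3/4 = 3/32.

3/32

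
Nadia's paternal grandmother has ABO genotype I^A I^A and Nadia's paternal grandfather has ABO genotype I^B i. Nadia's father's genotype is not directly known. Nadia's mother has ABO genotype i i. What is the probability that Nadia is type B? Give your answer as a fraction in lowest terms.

1/4

Nadia's father's ABO genotype from I^A I^A × I^B i: 1/2 I^A I^B, 1/2 I^A i.
Crossing each possibility with the mother i i and summing P(type B): 1/2·1/2 + 1/2·0 = 1/4.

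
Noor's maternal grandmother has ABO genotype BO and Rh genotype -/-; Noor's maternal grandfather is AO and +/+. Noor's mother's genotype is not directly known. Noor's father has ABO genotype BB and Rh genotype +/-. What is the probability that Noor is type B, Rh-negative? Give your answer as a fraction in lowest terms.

Noor's mother's ABO genotype from BO × AO: 1/4 AB, 1/4 AO, 1/4 BO, 1/4 OO.
Crossing each possibility with the father BB and summing P(type B): 1/4·1/2 + 1/4·1/2 + 1/4·1 + 1/4·1 = 3/4.
Similarly for Rh via the mother's Rh distribution: P(Rh-) = 1/4.
Independent loci: 3/4 × 1/4 = 3/16.

3/16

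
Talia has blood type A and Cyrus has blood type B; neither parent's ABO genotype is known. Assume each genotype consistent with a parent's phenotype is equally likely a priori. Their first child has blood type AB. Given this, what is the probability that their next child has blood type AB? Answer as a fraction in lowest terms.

25/36

Possible genotypes: Talia ∈ {I^A I^A, I^A i}; Cyrus ∈ {I^B I^B, I^B i}.
Weight each parental genotype pair by prior × P(type-AB child):
  I^A I^A × I^B I^B: posterior weight 4/9; P(next child type AB) = 1.
  I^A I^A × I^B i: posterior weight 2/9; P(next child type AB) = 1/2.
  I^A i × I^B I^B: posterior weight 2/9; P(next child type AB) = 1/2.
  I^A i × I^B i: posterior weight 1/9; P(next child type AB) = 1/4.
Weighted sum = 25/36.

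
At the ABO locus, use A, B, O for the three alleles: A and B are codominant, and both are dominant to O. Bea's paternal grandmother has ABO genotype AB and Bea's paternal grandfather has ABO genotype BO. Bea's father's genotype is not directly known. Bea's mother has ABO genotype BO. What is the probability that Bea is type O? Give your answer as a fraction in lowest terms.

Bea's father's ABO genotype from AB × BO: 1/4 AB, 1/4 AO, 1/4 BB, 1/4 BO.
Crossing each possibility with the mother BO and summing P(type O): 1/4·0 + 1/4·1/4 + 1/4·0 + 1/4·1/4 = 1/8.

1/8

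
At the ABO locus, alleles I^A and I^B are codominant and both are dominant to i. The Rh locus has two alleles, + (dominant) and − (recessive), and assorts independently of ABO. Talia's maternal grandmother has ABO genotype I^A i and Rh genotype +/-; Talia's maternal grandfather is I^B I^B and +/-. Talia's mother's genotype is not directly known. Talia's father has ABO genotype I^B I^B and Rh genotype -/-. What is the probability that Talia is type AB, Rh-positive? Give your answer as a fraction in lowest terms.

1/8

Talia's mother's ABO genotype from I^A i × I^B I^B: 1/2 I^A I^B, 1/2 I^B i.
Crossing each possibility with the father I^B I^B and summing P(type AB): 1/2·1/2 + 1/2·0 = 1/4.
Similarly for Rh via the mother's Rh distribution: P(Rh+) = 1/2.
Independent loci: 1/4 × 1/2 = 1/8.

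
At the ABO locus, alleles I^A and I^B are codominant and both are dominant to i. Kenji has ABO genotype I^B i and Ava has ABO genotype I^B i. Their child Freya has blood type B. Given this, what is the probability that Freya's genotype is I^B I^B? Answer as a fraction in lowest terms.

Cross I^B i × I^B i → 1/4 I^B I^B, 1/2 I^B i, 1/4 i i.
Type-B genotypes among offspring: I^B I^B (1/4), I^B i (1/2); total 3/4.
P(I^B I^B | type B) = (1/4) / (3/4) = 1/3.

1/3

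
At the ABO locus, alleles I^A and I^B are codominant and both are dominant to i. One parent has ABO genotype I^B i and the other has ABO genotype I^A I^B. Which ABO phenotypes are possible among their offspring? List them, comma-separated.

Gametes from I^B i × I^A I^B give offspring ABO genotypes I^A I^B, I^A i, I^B I^B, I^B i, i.e. phenotypes A, B, AB.

A, B, AB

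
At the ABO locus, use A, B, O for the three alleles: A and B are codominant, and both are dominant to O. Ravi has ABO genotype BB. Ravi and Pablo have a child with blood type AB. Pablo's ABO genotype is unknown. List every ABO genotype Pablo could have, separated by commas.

AA, AB, AO

For each candidate genotype of Pablo, check whether crossing it with BB can produce every observed child phenotype.
  AA → possible child types {AB} ✓
  AB → possible child types {B, AB} ✓
  AO → possible child types {B, AB} ✓
  BB → possible child types {B} ✗
  BO → possible child types {B} ✗
  OO → possible child types {B} ✗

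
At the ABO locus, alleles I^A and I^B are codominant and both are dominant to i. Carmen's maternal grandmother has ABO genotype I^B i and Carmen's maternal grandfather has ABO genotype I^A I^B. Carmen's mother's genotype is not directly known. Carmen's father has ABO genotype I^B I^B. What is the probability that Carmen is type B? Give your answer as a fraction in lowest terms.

3/4

Carmen's mother's ABO genotype from I^B i × I^A I^B: 1/4 I^A I^B, 1/4 I^A i, 1/4 I^B I^B, 1/4 I^B i.
Crossing each possibility with the father I^B I^B and summing P(type B): 1/4·1/2 + 1/4·1/2 + 1/4·1 + 1/4·1 = 3/4.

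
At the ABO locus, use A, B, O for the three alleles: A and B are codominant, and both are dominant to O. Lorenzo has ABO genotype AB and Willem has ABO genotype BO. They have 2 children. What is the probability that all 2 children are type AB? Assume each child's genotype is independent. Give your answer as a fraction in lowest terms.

1/16

ABO cross AB × BO → 1/4 A, 1/2 B, 1/4 AB.
So P(type AB) = 1/4 per child.
All 2 independent: (1/4)^2 = 1/16.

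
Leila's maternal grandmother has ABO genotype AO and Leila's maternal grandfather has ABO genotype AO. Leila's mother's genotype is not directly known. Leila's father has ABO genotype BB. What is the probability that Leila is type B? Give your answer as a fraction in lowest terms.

Leila's mother's ABO genotype from AO × AO: 1/4 AA, 1/2 AO, 1/4 OO.
Crossing each possibility with the father BB and summing P(type B): 1/4·0 + 1/2·1/2 + 1/4·1 = 1/2.

1/2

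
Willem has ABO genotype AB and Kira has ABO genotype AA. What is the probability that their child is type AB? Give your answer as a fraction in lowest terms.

1/2

ABO cross AB × AA → offspring phenotypes: 1/2 A, 1/2 AB.
So P(type AB) = 1/2.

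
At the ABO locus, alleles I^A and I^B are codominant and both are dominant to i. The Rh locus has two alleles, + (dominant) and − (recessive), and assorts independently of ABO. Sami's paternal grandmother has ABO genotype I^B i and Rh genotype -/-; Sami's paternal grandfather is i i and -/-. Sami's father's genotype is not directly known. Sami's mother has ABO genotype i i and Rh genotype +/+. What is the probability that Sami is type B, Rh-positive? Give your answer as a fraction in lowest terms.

Sami's father's ABO genotype from I^B i × i i: 1/2 I^B i, 1/2 i i.
Crossing each possibility with the mother i i and summing P(type B): 1/2·1/2 + 1/2·0 = 1/4.
Similarly for Rh via the father's Rh distribution: P(Rh+) = 1.
Independent loci: 1/4 × 1 = 1/4.

1/4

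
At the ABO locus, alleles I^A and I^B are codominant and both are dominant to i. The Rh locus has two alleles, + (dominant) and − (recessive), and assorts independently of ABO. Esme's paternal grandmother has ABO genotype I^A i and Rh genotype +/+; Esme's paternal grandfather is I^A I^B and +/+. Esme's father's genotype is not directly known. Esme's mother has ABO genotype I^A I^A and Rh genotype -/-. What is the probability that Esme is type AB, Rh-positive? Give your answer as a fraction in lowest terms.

1/4

Esme's father's ABO genotype from I^A i × I^A I^B: 1/4 I^A I^A, 1/4 I^A I^B, 1/4 I^A i, 1/4 I^B i.
Crossing each possibility with the mother I^A I^A and summing P(type AB): 1/4·0 + 1/4·1/2 + 1/4·0 + 1/4·1/2 = 1/4.
Similarly for Rh via the father's Rh distribution: P(Rh+) = 1.
Independent loci: 1/4 × 1 = 1/4.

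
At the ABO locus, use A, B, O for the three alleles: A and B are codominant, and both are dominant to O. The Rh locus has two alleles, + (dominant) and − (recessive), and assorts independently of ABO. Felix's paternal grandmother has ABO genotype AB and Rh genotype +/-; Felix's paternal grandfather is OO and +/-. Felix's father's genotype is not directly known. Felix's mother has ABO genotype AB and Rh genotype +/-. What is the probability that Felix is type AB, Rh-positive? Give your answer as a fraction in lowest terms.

Felix's father's ABO genotype from AB × OO: 1/2 AO, 1/2 BO.
Crossing each possibility with the mother AB and summing P(type AB): 1/2·1/4 + 1/2·1/4 = 1/4.
Similarly for Rh via the father's Rh distribution: P(Rh+) = 3/4.
Independent loci: 1/4 × 3/4 = 3/16.

3/16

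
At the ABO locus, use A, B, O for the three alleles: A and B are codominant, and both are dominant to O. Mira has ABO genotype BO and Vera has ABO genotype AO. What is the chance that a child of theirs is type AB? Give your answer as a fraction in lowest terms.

1/4

ABO cross BO × AO → offspring phenotypes: 1/4 O, 1/4 A, 1/4 B, 1/4 AB.
So P(type AB) = 1/4.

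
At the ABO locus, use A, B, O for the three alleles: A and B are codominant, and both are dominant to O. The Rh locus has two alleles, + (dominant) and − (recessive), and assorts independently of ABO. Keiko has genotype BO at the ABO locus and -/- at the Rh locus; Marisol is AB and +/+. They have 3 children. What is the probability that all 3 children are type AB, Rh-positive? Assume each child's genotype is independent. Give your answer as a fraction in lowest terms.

ABO cross BO × AB → 1/4 A, 1/2 B, 1/4 AB.
Rh cross -/- × +/+ → 1 Rh+; so P(type AB, Rh-positive) = 1/4 × 1 = 1/4 per child.
All 3 independent: (1/4)^3 = 1/64.

1/64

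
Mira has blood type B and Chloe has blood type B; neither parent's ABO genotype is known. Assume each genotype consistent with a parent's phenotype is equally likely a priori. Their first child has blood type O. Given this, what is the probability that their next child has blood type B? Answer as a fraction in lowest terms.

3/4

Possible genotypes: Mira ∈ {I^B I^B, I^B i}; Chloe ∈ {I^B I^B, I^B i}.
Weight each parental genotype pair by prior × P(type-O child):
  I^B i × I^B i: posterior weight 1; P(next child type B) = 3/4.
Weighted sum = 3/4.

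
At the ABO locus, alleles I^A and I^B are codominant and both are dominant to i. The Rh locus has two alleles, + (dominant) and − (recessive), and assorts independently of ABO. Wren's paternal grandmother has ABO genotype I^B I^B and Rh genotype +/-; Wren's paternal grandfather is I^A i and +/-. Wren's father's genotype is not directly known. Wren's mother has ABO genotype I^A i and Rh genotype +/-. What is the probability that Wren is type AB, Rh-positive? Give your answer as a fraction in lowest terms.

3/16

Wren's father's ABO genotype from I^B I^B × I^A i: 1/2 I^A I^B, 1/2 I^B i.
Crossing each possibility with the mother I^A i and summing P(type AB): 1/2·1/4 + 1/2·1/4 = 1/4.
Similarly for Rh via the father's Rh distribution: P(Rh+) = 3/4.
Independent loci: 1/4 × 3/4 = 3/16.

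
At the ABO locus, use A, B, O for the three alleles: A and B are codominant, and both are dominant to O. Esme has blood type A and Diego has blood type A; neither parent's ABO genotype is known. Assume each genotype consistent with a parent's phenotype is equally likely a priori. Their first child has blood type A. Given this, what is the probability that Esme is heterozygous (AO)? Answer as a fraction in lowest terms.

7/15

Possible genotypes: Esme ∈ {AA, AO}; Diego ∈ {AA, AO}.
Weight each parental genotype pair by prior × P(type-A child):
  AA × AA: posterior weight 4/15.
  AA × AO: posterior weight 4/15.
  AO × AA: posterior weight 4/15.
  AO × AO: posterior weight 1/5.
Sum the posterior weight over pairs where Esme is AO: 7/15.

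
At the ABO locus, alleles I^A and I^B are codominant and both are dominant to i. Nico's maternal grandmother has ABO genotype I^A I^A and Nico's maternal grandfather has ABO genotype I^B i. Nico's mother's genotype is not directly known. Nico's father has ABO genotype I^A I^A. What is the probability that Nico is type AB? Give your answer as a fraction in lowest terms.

1/4

Nico's mother's ABO genotype from I^A I^A × I^B i: 1/2 I^A I^B, 1/2 I^A i.
Crossing each possibility with the father I^A I^A and summing P(type AB): 1/2·1/2 + 1/2·0 = 1/4.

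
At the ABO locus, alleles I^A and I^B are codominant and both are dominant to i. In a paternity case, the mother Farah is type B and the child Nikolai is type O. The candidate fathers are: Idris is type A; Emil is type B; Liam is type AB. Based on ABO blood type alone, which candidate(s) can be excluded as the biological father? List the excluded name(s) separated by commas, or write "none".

A candidate is excluded only if no genotype consistent with his phenotype could produce a type O child with a type B mother.
Liam (type AB): no genotype consistent with that phenotype can produce a type-O child with a type-B mother.

Liam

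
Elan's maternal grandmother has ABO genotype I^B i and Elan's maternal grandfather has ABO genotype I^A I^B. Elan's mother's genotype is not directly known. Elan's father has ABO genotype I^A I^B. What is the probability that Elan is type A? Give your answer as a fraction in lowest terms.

Elan's mother's ABO genotype from I^B i × I^A I^B: 1/4 I^A I^B, 1/4 I^A i, 1/4 I^B I^B, 1/4 I^B i.
Crossing each possibility with the father I^A I^B and summing P(type A): 1/4·1/4 + 1/4·1/2 + 1/4·0 + 1/4·1/4 = 1/4.

1/4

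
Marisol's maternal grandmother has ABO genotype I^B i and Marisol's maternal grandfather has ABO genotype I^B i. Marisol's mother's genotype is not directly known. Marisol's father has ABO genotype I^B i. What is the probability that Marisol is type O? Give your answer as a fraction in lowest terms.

Marisol's mother's ABO genotype from I^B i × I^B i: 1/4 I^B I^B, 1/2 I^B i, 1/4 i i.
Crossing each possibility with the father I^B i and summing P(type O): 1/4·0 + 1/2·1/4 + 1/4·1/2 = 1/4.

1/4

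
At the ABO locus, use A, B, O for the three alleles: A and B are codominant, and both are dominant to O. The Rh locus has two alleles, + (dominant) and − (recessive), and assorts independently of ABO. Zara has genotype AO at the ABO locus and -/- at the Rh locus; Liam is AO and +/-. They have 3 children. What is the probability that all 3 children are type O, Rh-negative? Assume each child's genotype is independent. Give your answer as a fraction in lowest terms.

1/512

ABO cross AO × AO → 1/4 O, 3/4 A.
Rh cross -/- × +/- → 1/2 Rh+, 1/2 Rh-; so P(type O, Rh-negative) = 1/4 × 1/2 = 1/8 per child.
All 3 independent: (1/8)^3 = 1/512.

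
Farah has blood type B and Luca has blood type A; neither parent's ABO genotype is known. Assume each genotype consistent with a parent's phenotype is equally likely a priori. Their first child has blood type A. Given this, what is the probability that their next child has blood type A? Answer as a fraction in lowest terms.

Possible genotypes: Farah ∈ {BB, BO}; Luca ∈ {AA, AO}.
Weight each parental genotype pair by prior × P(type-A child):
  BO × AA: posterior weight 2/3; P(next child type A) = 1/2.
  BO × AO: posterior weight 1/3; P(next child type A) = 1/4.
Weighted sum = 5/12.

5/12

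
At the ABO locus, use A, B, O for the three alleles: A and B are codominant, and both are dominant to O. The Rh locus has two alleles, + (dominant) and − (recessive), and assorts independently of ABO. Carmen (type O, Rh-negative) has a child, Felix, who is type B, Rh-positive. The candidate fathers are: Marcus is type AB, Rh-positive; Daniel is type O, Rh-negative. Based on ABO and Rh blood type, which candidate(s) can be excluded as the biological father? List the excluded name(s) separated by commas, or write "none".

A candidate is excluded only if no genotype consistent with his phenotype could produce a type B, Rh-positive child with a type O, Rh-negative mother.
Daniel (type O, Rh-): no genotype consistent with that phenotype can produce a type-B Rh+ child with a type-O mother.

Daniel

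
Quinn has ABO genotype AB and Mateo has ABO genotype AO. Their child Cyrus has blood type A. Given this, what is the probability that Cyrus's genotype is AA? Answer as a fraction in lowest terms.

Cross AB × AO → 1/4 AA, 1/4 AB, 1/4 AO, 1/4 BO.
Type-A genotypes among offspring: AA (1/4), AO (1/4); total 1/2.
P(AA | type A) = (1/4) / (1/2) = 1/2.

1/2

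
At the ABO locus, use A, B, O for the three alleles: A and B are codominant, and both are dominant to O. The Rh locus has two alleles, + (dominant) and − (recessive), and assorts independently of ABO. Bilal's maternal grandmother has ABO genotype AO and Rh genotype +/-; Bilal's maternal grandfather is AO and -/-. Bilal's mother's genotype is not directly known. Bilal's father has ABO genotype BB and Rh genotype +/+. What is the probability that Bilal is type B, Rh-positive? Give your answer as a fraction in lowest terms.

1/2

Bilal's mother's ABO genotype from AO × AO: 1/4 AA, 1/2 AO, 1/4 OO.
Crossing each possibility with the father BB and summing P(type B): 1/4·0 + 1/2·1/2 + 1/4·1 = 1/2.
Similarly for Rh via the mother's Rh distribution: P(Rh+) = 1.
Independent loci: 1/2 × 1 = 1/2.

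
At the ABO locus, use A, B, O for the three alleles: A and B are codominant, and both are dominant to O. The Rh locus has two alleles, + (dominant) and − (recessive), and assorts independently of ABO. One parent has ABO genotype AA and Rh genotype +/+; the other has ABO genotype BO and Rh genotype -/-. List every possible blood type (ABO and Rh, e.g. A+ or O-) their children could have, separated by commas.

A+, AB+

Gametes from AA × BO give offspring ABO genotypes AB, AO, i.e. phenotypes A, AB.
Rh cross +/+ × -/- → phenotypes Rh+.
Combining independently: A+, AB+.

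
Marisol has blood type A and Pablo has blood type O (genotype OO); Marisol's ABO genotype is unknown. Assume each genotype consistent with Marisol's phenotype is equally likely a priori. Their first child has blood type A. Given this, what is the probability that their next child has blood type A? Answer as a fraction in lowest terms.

5/6

Possible genotypes: Marisol ∈ {AA, AO}; Pablo ∈ {OO}.
Weight each parental genotype pair by prior × P(type-A child):
  AA × OO: posterior weight 2/3; P(next child type A) = 1.
  AO × OO: posterior weight 1/3; P(next child type A) = 1/2.
Weighted sum = 5/6.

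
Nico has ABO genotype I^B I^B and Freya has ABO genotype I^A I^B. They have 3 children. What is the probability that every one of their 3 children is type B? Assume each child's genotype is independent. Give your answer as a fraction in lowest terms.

1/8

ABO cross I^B I^B × I^A I^B → 1/2 B, 1/2 AB.
So P(type B) = 1/2 per child.
All 3 independent: (1/2)^3 = 1/8.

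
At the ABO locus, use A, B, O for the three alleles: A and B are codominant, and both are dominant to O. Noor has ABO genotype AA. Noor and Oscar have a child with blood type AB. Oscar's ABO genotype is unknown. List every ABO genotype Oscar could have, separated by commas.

AB, BB, BO

For each candidate genotype of Oscar, check whether crossing it with AA can produce every observed child phenotype.
  AA → possible child types {A} ✗
  AB → possible child types {A, AB} ✓
  AO → possible child types {A} ✗
  BB → possible child types {AB} ✓
  BO → possible child types {A, AB} ✓
  OO → possible child types {A} ✗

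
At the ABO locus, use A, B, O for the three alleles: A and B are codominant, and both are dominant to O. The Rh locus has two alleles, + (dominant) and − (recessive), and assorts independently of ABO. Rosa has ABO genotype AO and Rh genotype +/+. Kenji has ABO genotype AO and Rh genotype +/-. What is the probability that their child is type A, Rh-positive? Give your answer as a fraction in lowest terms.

ABO cross AO × AO → offspring phenotypes: 1/4 O, 3/4 A.
Rh cross +/+ × +/- → 1 Rh+.
Independent loci: P(type A, Rh-positive) = 3/4 × 1 = 3/4.

3/4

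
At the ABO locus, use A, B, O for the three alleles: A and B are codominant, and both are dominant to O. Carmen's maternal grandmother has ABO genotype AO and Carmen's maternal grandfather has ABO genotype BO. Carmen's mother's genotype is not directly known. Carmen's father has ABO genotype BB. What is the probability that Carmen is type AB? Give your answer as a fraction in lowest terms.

Carmen's mother's ABO genotype from AO × BO: 1/4 AB, 1/4 AO, 1/4 BO, 1/4 OO.
Crossing each possibility with the father BB and summing P(type AB): 1/4·1/2 + 1/4·1/2 + 1/4·0 + 1/4·0 = 1/4.

1/4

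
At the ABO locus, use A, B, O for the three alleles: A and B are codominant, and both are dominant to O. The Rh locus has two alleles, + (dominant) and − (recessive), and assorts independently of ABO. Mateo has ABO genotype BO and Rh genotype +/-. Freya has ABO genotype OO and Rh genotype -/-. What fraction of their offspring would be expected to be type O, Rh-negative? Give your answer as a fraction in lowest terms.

1/4

ABO cross BO × OO → offspring phenotypes: 1/2 O, 1/2 B.
Rh cross +/- × -/- → 1/2 Rh+, 1/2 Rh-.
Independent loci: P(type O, Rh-negative) = 1/2 × 1/2 = 1/4.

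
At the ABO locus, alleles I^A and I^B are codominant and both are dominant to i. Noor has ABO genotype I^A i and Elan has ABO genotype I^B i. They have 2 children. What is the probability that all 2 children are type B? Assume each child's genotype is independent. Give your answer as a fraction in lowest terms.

ABO cross I^A i × I^B i → 1/4 O, 1/4 A, 1/4 B, 1/4 AB.
So P(type B) = 1/4 per child.
All 2 independent: (1/4)^2 = 1/16.

1/16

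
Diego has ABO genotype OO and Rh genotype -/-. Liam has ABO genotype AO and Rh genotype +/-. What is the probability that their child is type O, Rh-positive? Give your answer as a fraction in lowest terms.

1/4

ABO cross OO × AO → offspring phenotypes: 1/2 O, 1/2 A.
Rh cross -/- × +/- → 1/2 Rh+, 1/2 Rh-.
Independent loci: P(type O, Rh-positive) = 1/2 × 1/2 = 1/4.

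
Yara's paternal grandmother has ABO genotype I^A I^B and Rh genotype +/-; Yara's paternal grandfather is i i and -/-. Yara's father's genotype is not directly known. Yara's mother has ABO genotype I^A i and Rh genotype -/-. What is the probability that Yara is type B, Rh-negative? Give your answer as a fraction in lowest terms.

3/32

Yara's father's ABO genotype from I^A I^B × i i: 1/2 I^A i, 1/2 I^B i.
Crossing each possibility with the mother I^A i and summing P(type B): 1/2·0 + 1/2·1/4 = 1/8.
Similarly for Rh via the father's Rh distribution: P(Rh-) = 3/4.
Independent loci: 1/8 × 3/4 = 3/32.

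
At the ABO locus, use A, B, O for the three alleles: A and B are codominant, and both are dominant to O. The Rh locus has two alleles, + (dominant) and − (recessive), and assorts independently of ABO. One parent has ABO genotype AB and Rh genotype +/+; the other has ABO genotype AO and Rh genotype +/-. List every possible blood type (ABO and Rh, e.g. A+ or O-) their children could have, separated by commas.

Gametes from AB × AO give offspring ABO genotypes AA, AB, AO, BO, i.e. phenotypes A, B, AB.
Rh cross +/+ × +/- → phenotypes Rh+.
Combining independently: A+, B+, AB+.

A+, B+, AB+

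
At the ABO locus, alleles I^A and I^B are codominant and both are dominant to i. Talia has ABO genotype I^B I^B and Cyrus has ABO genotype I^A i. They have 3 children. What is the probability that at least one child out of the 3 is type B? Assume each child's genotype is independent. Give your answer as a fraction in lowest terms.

ABO cross I^B I^B × I^A i → 1/2 B, 1/2 AB.
So P(type B) = 1/2 per child.
P(none) = (1/2)^3 = 1/8; P(at least one) = 1 − 1/8 = 7/8.

7/8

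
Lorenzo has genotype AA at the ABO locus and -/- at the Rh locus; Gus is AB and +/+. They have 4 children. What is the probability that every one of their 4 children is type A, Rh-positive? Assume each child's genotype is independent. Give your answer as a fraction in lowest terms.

1/16

ABO cross AA × AB → 1/2 A, 1/2 AB.
Rh cross -/- × +/+ → 1 Rh+; so P(type A, Rh-positive) = 1/2 × 1 = 1/2 per child.
All 4 independent: (1/2)^4 = 1/16.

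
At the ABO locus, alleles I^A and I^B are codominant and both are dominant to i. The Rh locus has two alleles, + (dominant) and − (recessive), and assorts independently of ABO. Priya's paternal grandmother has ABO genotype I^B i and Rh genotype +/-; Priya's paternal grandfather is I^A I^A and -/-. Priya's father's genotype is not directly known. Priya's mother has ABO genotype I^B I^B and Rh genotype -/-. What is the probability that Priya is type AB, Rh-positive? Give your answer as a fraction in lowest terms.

Priya's father's ABO genotype from I^B i × I^A I^A: 1/2 I^A I^B, 1/2 I^A i.
Crossing each possibility with the mother I^B I^B and summing P(type AB): 1/2·1/2 + 1/2·1/2 = 1/2.
Similarly for Rh via the father's Rh distribution: P(Rh+) = 1/4.
Independent loci: 1/2 × 1/4 = 1/8.

1/8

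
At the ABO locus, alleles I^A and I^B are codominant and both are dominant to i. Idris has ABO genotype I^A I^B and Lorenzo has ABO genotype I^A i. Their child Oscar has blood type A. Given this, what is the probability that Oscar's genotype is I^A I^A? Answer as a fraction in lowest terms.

Cross I^A I^B × I^A i → 1/4 I^A I^A, 1/4 I^A I^B, 1/4 I^A i, 1/4 I^B i.
Type-A genotypes among offspring: I^A I^A (1/4), I^A i (1/4); total 1/2.
P(I^A I^A | type A) = (1/4) / (1/2) = 1/2.

1/2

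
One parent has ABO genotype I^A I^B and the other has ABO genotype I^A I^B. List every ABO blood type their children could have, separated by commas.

A, B, AB

Gametes from I^A I^B × I^A I^B give offspring ABO genotypes I^A I^A, I^A I^B, I^B I^B, i.e. phenotypes A, B, AB.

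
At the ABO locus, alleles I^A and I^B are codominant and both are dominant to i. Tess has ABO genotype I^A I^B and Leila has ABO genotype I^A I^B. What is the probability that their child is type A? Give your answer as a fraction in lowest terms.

ABO cross I^A I^B × I^A I^B → offspring phenotypes: 1/4 A, 1/4 B, 1/2 AB.
So P(type A) = 1/4.

1/4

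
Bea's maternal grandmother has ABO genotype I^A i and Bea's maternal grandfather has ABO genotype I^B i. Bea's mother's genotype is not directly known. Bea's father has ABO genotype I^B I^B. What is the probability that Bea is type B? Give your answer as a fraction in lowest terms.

Bea's mother's ABO genotype from I^A i × I^B i: 1/4 I^A I^B, 1/4 I^A i, 1/4 I^B i, 1/4 i i.
Crossing each possibility with the father I^B I^B and summing P(type B): 1/4·1/2 + 1/4·1/2 + 1/4·1 + 1/4·1 = 3/4.

3/4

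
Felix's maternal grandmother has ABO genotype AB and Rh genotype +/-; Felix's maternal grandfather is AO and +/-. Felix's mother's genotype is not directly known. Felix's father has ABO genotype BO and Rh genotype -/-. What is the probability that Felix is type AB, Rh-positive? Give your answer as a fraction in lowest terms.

Felix's mother's ABO genotype from AB × AO: 1/4 AA, 1/4 AB, 1/4 AO, 1/4 BO.
Crossing each possibility with the father BO and summing P(type AB): 1/4·1/2 + 1/4·1/4 + 1/4·1/4 + 1/4·0 = 1/4.
Similarly for Rh via the mother's Rh distribution: P(Rh+) = 1/2.
Independent loci: 1/4 × 1/2 = 1/8.

1/8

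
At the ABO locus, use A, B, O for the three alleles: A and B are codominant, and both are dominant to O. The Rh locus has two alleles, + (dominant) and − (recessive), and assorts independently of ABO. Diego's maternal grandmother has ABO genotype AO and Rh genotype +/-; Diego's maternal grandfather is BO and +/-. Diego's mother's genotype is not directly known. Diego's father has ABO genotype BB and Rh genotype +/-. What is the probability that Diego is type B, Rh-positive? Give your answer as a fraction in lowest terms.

9/16

Diego's mother's ABO genotype from AO × BO: 1/4 AB, 1/4 AO, 1/4 BO, 1/4 OO.
Crossing each possibility with the father BB and summing P(type B): 1/4·1/2 + 1/4·1/2 + 1/4·1 + 1/4·1 = 3/4.
Similarly for Rh via the mother's Rh distribution: P(Rh+) = 3/4.
Independent loci: 3/4 × 3/4 = 9/16.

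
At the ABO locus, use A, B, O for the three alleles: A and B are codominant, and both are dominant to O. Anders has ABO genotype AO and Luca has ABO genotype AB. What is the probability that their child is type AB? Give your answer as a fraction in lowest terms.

ABO cross AO × AB → offspring phenotypes: 1/2 A, 1/4 B, 1/4 AB.
So P(type AB) = 1/4.

1/4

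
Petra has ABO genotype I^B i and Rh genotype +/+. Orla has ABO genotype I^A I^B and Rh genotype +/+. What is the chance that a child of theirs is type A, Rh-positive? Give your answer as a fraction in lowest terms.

ABO cross I^B i × I^A I^B → offspring phenotypes: 1/4 A, 1/2 B, 1/4 AB.
Rh cross +/+ × +/+ → 1 Rh+.
Independent loci: P(type A, Rh-positive) = 1/4 × 1 = 1/4.

1/4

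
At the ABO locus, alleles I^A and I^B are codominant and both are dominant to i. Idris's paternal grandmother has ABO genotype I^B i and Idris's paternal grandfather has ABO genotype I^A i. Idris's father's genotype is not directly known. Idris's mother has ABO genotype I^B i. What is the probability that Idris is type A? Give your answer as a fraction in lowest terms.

Idris's father's ABO genotype from I^B i × I^A i: 1/4 I^A I^B, 1/4 I^A i, 1/4 I^B i, 1/4 i i.
Crossing each possibility with the mother I^B i and summing P(type A): 1/4·1/4 + 1/4·1/4 + 1/4·0 + 1/4·0 = 1/8.

1/8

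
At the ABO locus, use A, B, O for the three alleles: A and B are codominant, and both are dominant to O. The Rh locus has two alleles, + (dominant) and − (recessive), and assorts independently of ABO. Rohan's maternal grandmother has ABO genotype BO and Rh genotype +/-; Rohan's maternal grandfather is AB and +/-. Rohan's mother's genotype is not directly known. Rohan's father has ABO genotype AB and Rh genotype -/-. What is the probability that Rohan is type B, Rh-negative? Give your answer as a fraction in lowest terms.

Rohan's mother's ABO genotype from BO × AB: 1/4 AB, 1/4 AO, 1/4 BB, 1/4 BO.
Crossing each possibility with the father AB and summing P(type B): 1/4·1/4 + 1/4·1/4 + 1/4·1/2 + 1/4·1/2 = 3/8.
Similarly for Rh via the mother's Rh distribution: P(Rh-) = 1/2.
Independent loci: 3/8 × 1/2 = 3/16.

3/16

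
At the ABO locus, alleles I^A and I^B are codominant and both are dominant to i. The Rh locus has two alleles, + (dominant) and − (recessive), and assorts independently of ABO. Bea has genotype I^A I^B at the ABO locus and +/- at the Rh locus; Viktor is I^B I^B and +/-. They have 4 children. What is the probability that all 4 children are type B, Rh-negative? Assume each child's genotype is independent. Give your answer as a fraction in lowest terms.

1/4096

ABO cross I^A I^B × I^B I^B → 1/2 B, 1/2 AB.
Rh cross +/- × +/- → 3/4 Rh+, 1/4 Rh-; so P(type B, Rh-negative) = 1/2 × 1/4 = 1/8 per child.
All 4 independent: (1/8)^4 = 1/4096.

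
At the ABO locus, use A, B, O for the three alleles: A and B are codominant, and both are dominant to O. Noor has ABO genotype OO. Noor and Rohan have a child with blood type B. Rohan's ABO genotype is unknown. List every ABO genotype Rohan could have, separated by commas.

AB, BB, BO

For each candidate genotype of Rohan, check whether crossing it with OO can produce every observed child phenotype.
  AA → possible child types {A} ✗
  AB → possible child types {A, B} ✓
  AO → possible child types {O, A} ✗
  BB → possible child types {B} ✓
  BO → possible child types {O, B} ✓
  OO → possible child types {O} ✗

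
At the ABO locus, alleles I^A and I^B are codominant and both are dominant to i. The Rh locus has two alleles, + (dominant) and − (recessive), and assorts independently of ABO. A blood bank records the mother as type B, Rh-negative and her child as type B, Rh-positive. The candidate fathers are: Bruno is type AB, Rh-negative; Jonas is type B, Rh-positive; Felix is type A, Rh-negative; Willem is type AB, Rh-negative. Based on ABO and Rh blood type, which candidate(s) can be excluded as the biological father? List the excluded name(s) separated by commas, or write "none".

Bruno, Felix, Willem

A candidate is excluded only if no genotype consistent with his phenotype could produce a type B, Rh-positive child with a type B, Rh-negative mother.
Bruno (type AB, Rh-): no genotype consistent with that phenotype can produce a type-B Rh+ child with a type-B mother.
Felix (type A, Rh-): no genotype consistent with that phenotype can produce a type-B Rh+ child with a type-B mother.
Willem (type AB, Rh-): no genotype consistent with that phenotype can produce a type-B Rh+ child with a type-B mother.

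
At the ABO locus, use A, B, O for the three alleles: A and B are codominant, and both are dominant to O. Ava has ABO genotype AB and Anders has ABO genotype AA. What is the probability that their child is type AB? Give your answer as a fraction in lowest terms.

1/2

ABO cross AB × AA → offspring phenotypes: 1/2 A, 1/2 AB.
So P(type AB) = 1/2.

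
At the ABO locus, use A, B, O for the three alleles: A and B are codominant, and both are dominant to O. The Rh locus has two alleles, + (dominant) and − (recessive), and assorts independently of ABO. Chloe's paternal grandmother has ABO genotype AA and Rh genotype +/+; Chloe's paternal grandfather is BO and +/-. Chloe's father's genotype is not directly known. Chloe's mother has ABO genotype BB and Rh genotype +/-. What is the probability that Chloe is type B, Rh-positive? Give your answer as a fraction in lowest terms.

Chloe's father's ABO genotype from AA × BO: 1/2 AB, 1/2 AO.
Crossing each possibility with the mother BB and summing P(type B): 1/2·1/2 + 1/2·1/2 = 1/2.
Similarly for Rh via the father's Rh distribution: P(Rh+) = 7/8.
Independent loci: 1/2 × 7/8 = 7/16.

7/16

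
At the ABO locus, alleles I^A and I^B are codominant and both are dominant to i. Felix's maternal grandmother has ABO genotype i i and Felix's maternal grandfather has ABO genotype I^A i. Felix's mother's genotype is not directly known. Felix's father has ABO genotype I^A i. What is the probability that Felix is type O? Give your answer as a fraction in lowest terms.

Felix's mother's ABO genotype from i i × I^A i: 1/2 I^A i, 1/2 i i.
Crossing each possibility with the father I^A i and summing P(type O): 1/2·1/4 + 1/2·1/2 = 3/8.

3/8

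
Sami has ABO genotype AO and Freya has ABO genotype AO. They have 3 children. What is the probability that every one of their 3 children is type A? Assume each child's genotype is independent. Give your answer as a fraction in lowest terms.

ABO cross AO × AO → 1/4 O, 3/4 A.
So P(type A) = 3/4 per child.
All 3 independent: (3/4)^3 = 27/64.

27/64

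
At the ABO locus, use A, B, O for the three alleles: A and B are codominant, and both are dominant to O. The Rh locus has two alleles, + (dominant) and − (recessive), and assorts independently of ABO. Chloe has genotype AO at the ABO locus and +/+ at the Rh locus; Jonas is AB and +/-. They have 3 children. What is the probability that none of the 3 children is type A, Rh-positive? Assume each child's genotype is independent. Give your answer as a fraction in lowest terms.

1/8

ABO cross AO × AB → 1/2 A, 1/4 B, 1/4 AB.
Rh cross +/+ × +/- → 1 Rh+; so P(type A, Rh-positive) = 1/2 × 1 = 1/2 per child.
P(not type A, Rh-positive) = 1/2 for one child; (1/2)^3 = 1/8.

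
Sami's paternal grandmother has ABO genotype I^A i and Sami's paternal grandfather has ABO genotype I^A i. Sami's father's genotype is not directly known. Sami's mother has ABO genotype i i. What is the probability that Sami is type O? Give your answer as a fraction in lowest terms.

Sami's father's ABO genotype from I^A i × I^A i: 1/4 I^A I^A, 1/2 I^A i, 1/4 i i.
Crossing each possibility with the mother i i and summing P(type O): 1/4·0 + 1/2·1/2 + 1/4·1 = 1/2.

1/2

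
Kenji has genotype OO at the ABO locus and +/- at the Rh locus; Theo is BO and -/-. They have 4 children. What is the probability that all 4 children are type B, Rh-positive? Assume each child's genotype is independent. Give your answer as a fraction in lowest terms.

1/256

ABO cross OO × BO → 1/2 O, 1/2 B.
Rh cross +/- × -/- → 1/2 Rh+, 1/2 Rh-; so P(type B, Rh-positive) = 1/2 × 1/2 = 1/4 per child.
All 4 independent: (1/4)^4 = 1/256.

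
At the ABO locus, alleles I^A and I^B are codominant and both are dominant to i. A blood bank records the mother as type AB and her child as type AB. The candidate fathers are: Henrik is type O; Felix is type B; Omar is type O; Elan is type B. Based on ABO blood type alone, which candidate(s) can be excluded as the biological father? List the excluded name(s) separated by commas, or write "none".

A candidate is excluded only if no genotype consistent with his phenotype could produce a type AB child with a type AB mother.
Henrik (type O): no genotype consistent with that phenotype can produce a type-AB child with a type-AB mother.
Omar (type O): no genotype consistent with that phenotype can produce a type-AB child with a type-AB mother.

Henrik, Omar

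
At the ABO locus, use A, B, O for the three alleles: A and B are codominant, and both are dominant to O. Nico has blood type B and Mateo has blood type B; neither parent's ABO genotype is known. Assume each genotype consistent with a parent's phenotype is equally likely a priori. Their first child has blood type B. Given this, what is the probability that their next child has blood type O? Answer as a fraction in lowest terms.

1/20

Possible genotypes: Nico ∈ {BB, BO}; Mateo ∈ {BB, BO}.
Weight each parental genotype pair by prior × P(type-B child):
  BB × BB: posterior weight 4/15; P(next child type O) = 0.
  BB × BO: posterior weight 4/15; P(next child type O) = 0.
  BO × BB: posterior weight 4/15; P(next child type O) = 0.
  BO × BO: posterior weight 1/5; P(next child type O) = 1/4.
Weighted sum = 1/20.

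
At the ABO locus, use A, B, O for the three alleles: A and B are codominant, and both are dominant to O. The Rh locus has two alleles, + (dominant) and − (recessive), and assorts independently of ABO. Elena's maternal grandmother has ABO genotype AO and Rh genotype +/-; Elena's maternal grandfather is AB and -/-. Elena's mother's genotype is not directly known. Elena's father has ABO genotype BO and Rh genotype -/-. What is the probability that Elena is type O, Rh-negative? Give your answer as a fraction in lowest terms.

Elena's mother's ABO genotype from AO × AB: 1/4 AA, 1/4 AB, 1/4 AO, 1/4 BO.
Crossing each possibility with the father BO and summing P(type O): 1/4·0 + 1/4·0 + 1/4·1/4 + 1/4·1/4 = 1/8.
Similarly for Rh via the mother's Rh distribution: P(Rh-) = 3/4.
Independent loci: 1/8 × 3/4 = 3/32.

3/32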